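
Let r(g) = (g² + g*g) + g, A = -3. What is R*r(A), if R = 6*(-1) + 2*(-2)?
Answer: -150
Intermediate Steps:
R = -10 (R = -6 - 4 = -10)
r(g) = g + 2*g² (r(g) = (g² + g²) + g = 2*g² + g = g + 2*g²)
R*r(A) = -(-30)*(1 + 2*(-3)) = -(-30)*(1 - 6) = -(-30)*(-5) = -10*15 = -150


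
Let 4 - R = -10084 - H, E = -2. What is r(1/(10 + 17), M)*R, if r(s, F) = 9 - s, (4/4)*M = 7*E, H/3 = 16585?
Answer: 14482006/27 ≈ 5.3637e+5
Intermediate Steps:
H = 49755 (H = 3*16585 = 49755)
M = -14 (M = 7*(-2) = -14)
R = 59843 (R = 4 - (-10084 - 1*49755) = 4 - (-10084 - 49755) = 4 - 1*(-59839) = 4 + 59839 = 59843)
r(1/(10 + 17), M)*R = (9 - 1/(10 + 17))*59843 = (9 - 1/27)*59843 = (242/27)*59843 = 14482006/27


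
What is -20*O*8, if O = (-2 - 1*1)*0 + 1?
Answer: -160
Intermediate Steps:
O = 1 (O = (-2 - 1)*0 + 1 = -3*0 + 1 = 0 + 1 = 1)
-20*O*8 = -20*1*8 = -20*8 = -160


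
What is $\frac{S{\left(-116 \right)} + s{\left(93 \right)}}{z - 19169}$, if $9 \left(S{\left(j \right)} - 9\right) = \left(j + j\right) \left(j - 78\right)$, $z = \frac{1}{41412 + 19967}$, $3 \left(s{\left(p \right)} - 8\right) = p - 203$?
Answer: $- \frac{2751681949}{10589166450} \approx -0.25986$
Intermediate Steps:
$s{\left(p \right)} = - \frac{179}{3} + \frac{p}{3}$ ($s{\left(p \right)} = 8 + \frac{p - 203}{3} = 8 + \frac{-203 + p}{3} = 8 + \left(- \frac{203}{3} + \frac{p}{3}\right) = - \frac{179}{3} + \frac{p}{3}$)
$z = \frac{1}{61379} \approx 1.6292 \cdot 10^{-5}$
$S{\left(j \right)} = 9 + \frac{2 j \left(-78 + j\right)}{9}$ ($S{\left(j \right)} = 9 + \frac{\left(j + j\right) \left(j - 78\right)}{9} = 9 + \frac{2 j \left(-78 + j\right)}{9}$)
$\frac{S{\left(-116 \right)} + s{\left(93 \right)}}{z - 19169} = \frac{\left(9 - - \frac{6032}{3} + \frac{2 \left(-116\right)^{2}}{9}\right) + \left(- \frac{179}{3} + \frac{1}{3} \cdot 93\right)}{\frac{1}{61379} - 19169} = \frac{\left(9 + \frac{6032}{3} + \frac{2}{9} \cdot 13456\right) + \left(- \frac{179}{3} + 31\right)}{- \frac{1176574050}{61379}} = \left(\left(9 + \frac{6032}{3} + \frac{26912}{9}\right) - \frac{86}{3}\right) \left(- \frac{61379}{1176574050}\right) = \left(\frac{45089}{9} - \frac{86}{3}\right) \left(- \frac{61379}{1176574050}\right) = \frac{44831}{9} \left(- \frac{61379}{1176574050}\right) = - \frac{2751681949}{10589166450}$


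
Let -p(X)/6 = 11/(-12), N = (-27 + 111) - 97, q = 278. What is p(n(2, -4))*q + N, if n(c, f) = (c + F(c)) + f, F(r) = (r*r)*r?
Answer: 1516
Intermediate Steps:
F(r) = r**3 (F(r) = r**2*r = r**3)
n(c, f) = c + f + c**3 (n(c, f) = (c + c**3) + f = c + f + c**3)
N = -13 (N = 84 - 97 = -13)
p(X) = 11/2 (p(X) = -66/(-12) = -66*(-1)/12 = -6*(-11/12) = 11/2)
p(n(2, -4))*q + N = (11/2)*278 - 13 = 1529 - 13 = 1516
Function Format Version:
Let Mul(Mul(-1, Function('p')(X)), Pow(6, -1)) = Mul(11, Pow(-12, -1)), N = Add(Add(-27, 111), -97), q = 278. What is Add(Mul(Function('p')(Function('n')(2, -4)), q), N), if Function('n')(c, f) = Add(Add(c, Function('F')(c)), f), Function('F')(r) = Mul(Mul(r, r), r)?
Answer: 1516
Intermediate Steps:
Function('F')(r) = Pow(r, 3) (Function('F')(r) = Mul(Pow(r, 2), r) = Pow(r, 3))
Function('n')(c, f) = Add(c, f, Pow(c, 3)) (Function('n')(c, f) = Add(Add(c, Pow(c, 3)), f) = Add(c, f, Pow(c, 3)))
N = -13 (N = Add(84, -97) = -13)
Function('p')(X) = Rational(11, 2) (Function('p')(X) = Mul(-6, Mul(11, Pow(-12, -1))) = Mul(-6, Mul(11, Rational(-1, 12))) = Mul(-6, Rational(-11, 12)) = Rational(11, 2))
Add(Mul(Function('p')(Function('n')(2, -4)), q), N) = Add(Mul(Rational(11, 2), 278), -13) = Add(1529, -13) = 1516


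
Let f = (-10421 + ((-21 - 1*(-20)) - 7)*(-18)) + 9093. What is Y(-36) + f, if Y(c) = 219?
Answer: -965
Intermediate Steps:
f = -1184 (f = (-10421 + ((-21 + 20) - 7)*(-18)) + 9093 = (-10421 + (-1 - 7)*(-18)) + 9093 = (-10421 - 8*(-18)) + 9093 = (-10421 + 144) + 9093 = -10277 + 9093 = -1184)
Y(-36) + f = 219 - 1184 = -965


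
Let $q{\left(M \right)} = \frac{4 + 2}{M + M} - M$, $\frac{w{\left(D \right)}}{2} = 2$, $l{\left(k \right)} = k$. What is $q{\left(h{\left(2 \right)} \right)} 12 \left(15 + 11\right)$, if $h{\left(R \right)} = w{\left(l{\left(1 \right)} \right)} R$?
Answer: $-2379$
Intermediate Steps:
$w{\left(D \right)} = 4$ ($w{\left(D \right)} = 2 \cdot 2 = 4$)
$h{\left(R \right)} = 4 R$
$q{\left(M \right)} = - M + \frac{3}{M}$ ($q{\left(M \right)} = \frac{6}{2 M} - M = 6 \frac{1}{2 M} - M = \frac{3}{M} - M = - M + \frac{3}{M}$)
$q{\left(h{\left(2 \right)} \right)} 12 \left(15 + 11\right) = \left(- 4 \cdot 2 + \frac{3}{4 \cdot 2}\right) 12 \left(15 + 11\right) = \left(\left(-1\right) 8 + \frac{3}{8}\right) 12 \cdot 26 = \left(-8 + 3 \cdot \frac{1}{8}\right) 312 = \left(-8 + \frac{3}{8}\right) 312 = \left(- \frac{61}{8}\right) 312 = -2379$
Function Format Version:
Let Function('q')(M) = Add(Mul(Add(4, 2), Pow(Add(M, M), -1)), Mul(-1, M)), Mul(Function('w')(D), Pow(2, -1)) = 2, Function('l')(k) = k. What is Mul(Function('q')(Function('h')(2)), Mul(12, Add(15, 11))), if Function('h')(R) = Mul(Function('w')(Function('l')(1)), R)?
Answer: -2379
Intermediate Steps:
Function('w')(D) = 4 (Function('w')(D) = Mul(2, 2) = 4)
Function('h')(R) = Mul(4, R)
Function('q')(M) = Add(Mul(-1, M), Mul(3, Pow(M, -1))) (Function('q')(M) = Add(Mul(6, Pow(Mul(2, M), -1)), Mul(-1, M)) = Add(Mul(6, Mul(Rational(1, 2), Pow(M, -1))), Mul(-1, M)) = Add(Mul(3, Pow(M, -1)), Mul(-1, M)) = Add(Mul(-1, M), Mul(3, Pow(M, -1))))
Mul(Function('q')(Function('h')(2)), Mul(12, Add(15, 11))) = Mul(Add(Mul(-1, Mul(4, 2)), Mul(3, Pow(Mul(4, 2), -1))), Mul(12, Add(15, 11))) = Mul(Add(Mul(-1, 8), Mul(3, Pow(8, -1))), Mul(12, 26)) = Mul(Add(-8, Mul(3, Rational(1, 8))), 312) = Mul(Add(-8, Rational(3, 8)), 312) = Mul(Rational(-61, 8), 312) = -2379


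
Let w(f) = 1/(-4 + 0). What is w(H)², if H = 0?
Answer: 1/16 ≈ 0.062500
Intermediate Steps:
w(f) = -¼ (w(f) = 1/(-4) = -¼)
w(H)² = (-¼)² = 1/16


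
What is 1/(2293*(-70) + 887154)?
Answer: 1/726644 ≈ 1.3762e-6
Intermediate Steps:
1/(2293*(-70) + 887154) = 1/(-160510 + 887154) = 1/726644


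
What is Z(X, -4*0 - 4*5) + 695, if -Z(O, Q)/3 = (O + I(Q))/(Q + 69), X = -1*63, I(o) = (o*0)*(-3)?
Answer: 4892/7 ≈ 698.86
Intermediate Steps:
I(o) = 0 (I(o) = 0*(-3) = 0)
X = -63
Z(O, Q) = -3*O/(69 + Q) (Z(O, Q) = -3*(O + 0)/(Q + 69) = -3*O/(69 + Q))
Z(X, -4*0 - 4*5) + 695 = -3*(-63)/(69 + (-4*0 - 4*5)) + 695 = -3*(-63)/(69 + (0 - 1*20)) + 695 = -3*(-63)/(69 + (0 - 20)) + 695 = -3*(-63)/(69 - 20) + 695 = -3*(-63)/49 + 695 = -3*(-63)*1/49 + 695 = 27/7 + 695 = 4892/7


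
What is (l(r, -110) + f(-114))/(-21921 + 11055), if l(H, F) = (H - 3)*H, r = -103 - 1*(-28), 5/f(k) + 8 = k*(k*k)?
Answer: -8667079195/16098544032 ≈ -0.53838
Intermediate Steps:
f(k) = 5/(-8 + k³) (f(k) = 5/(-8 + k*(k*k)) = 5/(-8 + k*k²) = 5/(-8 + k³))
r = -75 (r = -103 + 28 = -75)
l(H, F) = H*(-3 + H) (l(H, F) = (-3 + H)*H = H*(-3 + H))
(l(r, -110) + f(-114))/(-21921 + 11055) = (-75*(-3 - 75) + 5/(-8 + (-114)³))/(-21921 + 11055) = (-75*(-78) + 5/(-8 - 1481544))/(-10866) = (5850 + 5/(-1481552))*(-1/10866) = (5850 + 5*(-1/1481552))*(-1/10866) = (5850 - 5/1481552)*(-1/10866) = (8667079195/1481552)*(-1/10866) = -8667079195/16098544032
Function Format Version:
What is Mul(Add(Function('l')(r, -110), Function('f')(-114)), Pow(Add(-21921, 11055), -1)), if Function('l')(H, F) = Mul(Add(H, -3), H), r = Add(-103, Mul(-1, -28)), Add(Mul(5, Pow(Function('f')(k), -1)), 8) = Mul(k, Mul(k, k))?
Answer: Rational(-8667079195, 16098544032) ≈ -0.53838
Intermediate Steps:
Function('f')(k) = Mul(5, Pow(Add(-8, Pow(k, 3)), -1)) (Function('f')(k) = Mul(5, Pow(Add(-8, Mul(k, Mul(k, k))), -1)) = Mul(5, Pow(Add(-8, Mul(k, Pow(k, 2))), -1)) = Mul(5, Pow(Add(-8, Pow(k, 3)), -1)))
r = -75 (r = Add(-103, 28) = -75)
Function('l')(H, F) = Mul(H, Add(-3, H)) (Function('l')(H, F) = Mul(Add(-3, H), H) = Mul(H, Add(-3, H)))
Mul(Add(Function('l')(r, -110), Function('f')(-114)), Pow(Add(-21921, 11055), -1)) = Mul(Add(Mul(-75, Add(-3, -75)), Mul(5, Pow(Add(-8, Pow(-114, 3)), -1))), Pow(Add(-21921, 11055), -1)) = Mul(Add(Mul(-75, -78), Mul(5, Pow(Add(-8, -1481544), -1))), Pow(-10866, -1)) = Mul(Add(5850, Mul(5, Pow(-1481552, -1))), Rational(-1, 10866)) = Mul(Add(5850, Mul(5, Rational(-1, 1481552))), Rational(-1, 10866)) = Mul(Add(5850, Rational(-5, 1481552)), Rational(-1, 10866)) = Mul(Rational(8667079195, 1481552), Rational(-1, 10866)) = Rational(-8667079195, 16098544032)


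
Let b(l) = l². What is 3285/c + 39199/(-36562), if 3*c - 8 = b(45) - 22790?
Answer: -391324051/252972478 ≈ -1.5469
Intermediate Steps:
c = -6919 (c = 8/3 + (45² - 22790)/3 = 8/3 + (2025 - 22790)/3 = 8/3 + (⅓)*(-20765) = 8/3 - 20765/3 = -6919)
3285/c + 39199/(-36562) = 3285/(-6919) + 39199/(-36562) = 3285*(-1/6919) + 39199*(-1/36562) = -3285/6919 - 39199/36562 = -391324051/252972478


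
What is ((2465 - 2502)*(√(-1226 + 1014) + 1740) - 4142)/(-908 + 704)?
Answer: 34261/102 + 37*I*√53/102 ≈ 335.89 + 2.6408*I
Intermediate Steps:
((2465 - 2502)*(√(-1226 + 1014) + 1740) - 4142)/(-908 + 704) = (-37*(√(-212) + 1740) - 4142)/(-204) = (-37*(2*I*√53 + 1740) - 4142)*(-1/204) = (-37*(1740 + 2*I*√53) - 4142)*(-1/204) = ((-64380 - 74*I*√53) - 4142)*(-1/204) = (-68522 - 74*I*√53)*(-1/204) = 34261/102 + 37*I*√53/102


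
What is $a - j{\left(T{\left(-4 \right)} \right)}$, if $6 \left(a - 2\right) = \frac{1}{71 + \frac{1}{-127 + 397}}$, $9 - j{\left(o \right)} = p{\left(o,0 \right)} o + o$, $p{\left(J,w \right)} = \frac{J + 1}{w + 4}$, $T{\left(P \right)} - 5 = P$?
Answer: $- \frac{210791}{38342} \approx -5.4977$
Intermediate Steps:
$T{\left(P \right)} = 5 + P$
$p{\left(J,w \right)} = \frac{1 + J}{4 + w}$
$j{\left(o \right)} = 9 - o - o \left(\frac{1}{4} + \frac{o}{4}\right)$ ($j{\left(o \right)} = 9 - \left(\frac{1 + o}{4 + 0} o + o\right) = 9 - \left(\frac{1 + o}{4} o + o\right) = 9 - \left(\left(\frac{1}{4} + \frac{o}{4}\right) o + o\right) = 9 - \left(o \left(\frac{1}{4} + \frac{o}{4}\right) + o\right) = 9 - \left(o + o \left(\frac{1}{4} + \frac{o}{4}\right)\right) = 9 - o - o \left(\frac{1}{4} + \frac{o}{4}\right)$)
$a = \frac{38387}{19171}$ ($a = 2 + \frac{1}{6 \left(71 + \frac{1}{-127 + 397}\right)} = 2 + \frac{1}{6 \left(71 + \frac{1}{270}\right)} = 2 + \frac{1}{6 \cdot \frac{19171}{270}} = 2 + \frac{1}{6} \cdot \frac{270}{19171} = 2 + \frac{45}{19171} = \frac{38387}{19171} \approx 2.0023$)
$a - j{\left(T{\left(-4 \right)} \right)} = \frac{38387}{19171} - \left(9 - \frac{5 \left(5 - 4\right)}{4} - \frac{\left(5 - 4\right)^{2}}{4}\right) = \frac{38387}{19171} - \left(9 - \frac{5}{4} - \frac{1^{2}}{4}\right) = \frac{38387}{19171} - \left(9 - \frac{5}{4} - \frac{1}{4}\right) = \frac{38387}{19171} - \frac{15}{2} = - \frac{210791}{38342}$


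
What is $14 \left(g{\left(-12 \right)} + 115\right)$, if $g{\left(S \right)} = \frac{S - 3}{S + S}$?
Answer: $\frac{6475}{4} \approx 1618.8$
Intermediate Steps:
$g{\left(S \right)} = \frac{-3 + S}{2 S}$
$14 \left(g{\left(-12 \right)} + 115\right) = 14 \left(\frac{-3 - 12}{2 \left(-12\right)} + 115\right) = 14 \left(\frac{1}{2} \left(- \frac{1}{12}\right) \left(-15\right) + 115\right) = 14 \left(\frac{5}{8} + 115\right) = 14 \cdot \frac{925}{8} = \frac{6475}{4}$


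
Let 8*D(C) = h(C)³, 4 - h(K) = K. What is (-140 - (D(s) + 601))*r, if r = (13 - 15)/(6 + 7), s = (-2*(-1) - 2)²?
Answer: 1498/13 ≈ 115.23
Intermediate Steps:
s = 0 (s = (2 - 2)² = 0² = 0)
h(K) = 4 - K
D(C) = (4 - C)³/8
r = -2/13 ≈ -0.15385
(-140 - (D(s) + 601))*r = (-140 - (-(-4 + 0)³/8 + 601))*(-2/13) = (-140 - (-⅛*(-4)³ + 601))*(-2/13) = (-140 - (-⅛*(-64) + 601))*(-2/13) = (-140 - (8 + 601))*(-2/13) = (-140 - 1*609)*(-2/13) = (-140 - 609)*(-2/13) = -749*(-2/13) = 1498/13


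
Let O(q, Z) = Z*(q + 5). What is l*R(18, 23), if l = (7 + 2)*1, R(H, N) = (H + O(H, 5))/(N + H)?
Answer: 1197/41 ≈ 29.195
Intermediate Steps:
O(q, Z) = Z*(5 + q)
R(H, N) = (25 + 6*H)/(H + N) (R(H, N) = (H + 5*(5 + H))/(N + H) = (H + (25 + 5*H))/(H + N) = (25 + 6*H)/(H + N))
l = 9 (l = 9*1 = 9)
l*R(18, 23) = 9*((25 + 6*18)/(18 + 23)) = 9*((25 + 108)/41) = 9*((1/41)*133) = 9*(133/41) = 1197/41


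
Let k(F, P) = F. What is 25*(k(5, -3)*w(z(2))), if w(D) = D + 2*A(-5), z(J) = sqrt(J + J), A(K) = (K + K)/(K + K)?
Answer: 500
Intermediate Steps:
A(K) = 1 (A(K) = (2*K)/((2*K)) = (2*K)*(1/(2*K)) = 1)
z(J) = sqrt(2)*sqrt(J) (z(J) = sqrt(2*J) = sqrt(2)*sqrt(J))
w(D) = 2 + D (w(D) = D + 2*1 = D + 2 = 2 + D)
25*(k(5, -3)*w(z(2))) = 25*(5*(2 + sqrt(2)*sqrt(2))) = 25*(5*(2 + 2)) = 25*(5*4) = 25*20 = 500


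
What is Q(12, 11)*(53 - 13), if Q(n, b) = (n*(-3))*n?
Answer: -17280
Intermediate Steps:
Q(n, b) = -3*n² (Q(n, b) = (-3*n)*n = -3*n²)
Q(12, 11)*(53 - 13) = (-3*12²)*(53 - 13) = -3*144*40 = -432*40 = -17280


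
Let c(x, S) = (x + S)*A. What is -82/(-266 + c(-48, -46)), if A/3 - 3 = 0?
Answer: 41/556 ≈ 0.073741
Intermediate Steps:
A = 9 (A = 9 + 3*0 = 9 + 0 = 9)
c(x, S) = 9*S + 9*x (c(x, S) = (x + S)*9 = (S + x)*9 = 9*S + 9*x)
-82/(-266 + c(-48, -46)) = -82/(-266 + (9*(-46) + 9*(-48))) = -82/(-266 + (-414 - 432)) = -82/(-266 - 846) = -82/(-1112) = -1/1112*(-82) = 41/556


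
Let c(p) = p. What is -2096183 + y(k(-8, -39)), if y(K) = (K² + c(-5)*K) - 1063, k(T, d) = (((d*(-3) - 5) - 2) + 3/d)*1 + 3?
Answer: -352374970/169 ≈ -2.0851e+6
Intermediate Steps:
k(T, d) = -4 - 3*d + 3/d (k(T, d) = (((-3*d - 5) - 2) + 3/d)*1 + 3 = (((-5 - 3*d) - 2) + 3/d)*1 + 3 = ((-7 - 3*d) + 3/d)*1 + 3 = (-7 - 3*d + 3/d)*1 + 3 = (-7 - 3*d + 3/d) + 3 = -4 - 3*d + 3/d)
y(K) = -1063 + K² - 5*K (y(K) = (K² - 5*K) - 1063 = -1063 + K² - 5*K)
-2096183 + y(k(-8, -39)) = -2096183 + (-1063 + (-4 - 3*(-39) + 3/(-39))² - 5*(-4 - 3*(-39) + 3/(-39))) = -2096183 + (-1063 + (-4 + 117 + 3*(-1/39))² - 5*(-4 + 117 + 3*(-1/39))) = -2096183 + (-1063 + (-4 + 117 - 1/13)² - 5*(-4 + 117 - 1/13)) = -2096183 + (-1063 + (1468/13)² - 5*1468/13) = -2096183 + (-1063 + 2155024/169 - 7340/13) = -2096183 + 1879957/169 = -352374970/169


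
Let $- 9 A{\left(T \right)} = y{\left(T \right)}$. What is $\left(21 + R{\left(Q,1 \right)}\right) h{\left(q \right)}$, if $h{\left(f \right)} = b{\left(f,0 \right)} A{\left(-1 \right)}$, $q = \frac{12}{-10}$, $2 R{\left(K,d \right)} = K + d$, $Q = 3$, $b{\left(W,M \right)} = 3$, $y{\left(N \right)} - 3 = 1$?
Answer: $- \frac{92}{3} \approx -30.667$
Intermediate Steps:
$y{\left(N \right)} = 4$ ($y{\left(N \right)} = 3 + 1 = 4$)
$A{\left(T \right)} = - \frac{4}{9}$ ($A{\left(T \right)} = \left(- \frac{1}{9}\right) 4 = - \frac{4}{9}$)
$R{\left(K,d \right)} = \frac{K}{2} + \frac{d}{2}$ ($R{\left(K,d \right)} = \frac{K + d}{2} = \frac{K}{2} + \frac{d}{2}$)
$q = - \frac{6}{5}$ ($q = 12 \left(- \frac{1}{10}\right) = - \frac{6}{5} \approx -1.2$)
$h{\left(f \right)} = - \frac{4}{3}$ ($h{\left(f \right)} = 3 \left(- \frac{4}{9}\right) = - \frac{4}{3}$)
$\left(21 + R{\left(Q,1 \right)}\right) h{\left(q \right)} = \left(21 + \left(\frac{1}{2} \cdot 3 + \frac{1}{2} \cdot 1\right)\right) \left(- \frac{4}{3}\right) = \left(21 + \left(\frac{3}{2} + \frac{1}{2}\right)\right) \left(- \frac{4}{3}\right) = \left(21 + 2\right) \left(- \frac{4}{3}\right) = 23 \left(- \frac{4}{3}\right) = - \frac{92}{3}$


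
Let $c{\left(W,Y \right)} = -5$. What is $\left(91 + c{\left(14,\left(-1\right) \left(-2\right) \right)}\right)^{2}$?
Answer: $7396$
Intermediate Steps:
$\left(91 + c{\left(14,\left(-1\right) \left(-2\right) \right)}\right)^{2} = \left(91 - 5\right)^{2} = 86^{2} = 7396$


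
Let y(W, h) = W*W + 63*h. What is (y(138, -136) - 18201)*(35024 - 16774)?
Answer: -140981250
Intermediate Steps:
y(W, h) = W**2 + 63*h
(y(138, -136) - 18201)*(35024 - 16774) = ((138**2 + 63*(-136)) - 18201)*(35024 - 16774) = ((19044 - 8568) - 18201)*18250 = (10476 - 18201)*18250 = -7725*18250 = -140981250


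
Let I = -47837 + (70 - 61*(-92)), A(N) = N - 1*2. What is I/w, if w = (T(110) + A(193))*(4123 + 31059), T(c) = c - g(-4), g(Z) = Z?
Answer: -8431/2146102 ≈ -0.0039285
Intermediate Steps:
A(N) = -2 + N (A(N) = N - 2 = -2 + N)
T(c) = 4 + c (T(c) = c - 1*(-4) = c + 4 = 4 + c)
w = 10730510 (w = ((4 + 110) + (-2 + 193))*(4123 + 31059) = (114 + 191)*35182 = 305*35182 = 10730510)
I = -42155 (I = -47837 + (70 + 5612) = -47837 + 5682 = -42155)
I/w = -42155/10730510 = -42155*1/10730510 = -8431/2146102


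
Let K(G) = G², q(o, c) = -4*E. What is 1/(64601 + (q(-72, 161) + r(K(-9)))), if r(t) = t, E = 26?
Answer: 1/64578 ≈ 1.5485e-5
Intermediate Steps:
q(o, c) = -104 (q(o, c) = -4*26 = -104)
1/(64601 + (q(-72, 161) + r(K(-9)))) = 1/(64601 + (-104 + (-9)²)) = 1/(64601 + (-104 + 81)) = 1/(64601 - 23) = 1/64578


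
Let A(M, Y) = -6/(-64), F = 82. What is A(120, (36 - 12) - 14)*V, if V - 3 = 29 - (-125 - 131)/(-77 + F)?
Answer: 39/5 ≈ 7.8000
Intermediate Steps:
A(M, Y) = 3/32 (A(M, Y) = -6*(-1/64) = 3/32)
V = 416/5 (V = 3 + (29 - (-125 - 131)/(-77 + 82)) = 3 + (29 - (-256)/5) = 3 + (29 - 1*(-256/5)) = 3 + (29 + 256/5) = 3 + 401/5 = 416/5 ≈ 83.200)
A(120, (36 - 12) - 14)*V = (3/32)*(416/5) = 39/5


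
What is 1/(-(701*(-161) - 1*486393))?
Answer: 1/599254 ≈ 1.6687e-6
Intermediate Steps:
1/(-(701*(-161) - 1*486393)) = 1/(-(-112861 - 486393)) = 1/(-1*(-599254)) = 1/599254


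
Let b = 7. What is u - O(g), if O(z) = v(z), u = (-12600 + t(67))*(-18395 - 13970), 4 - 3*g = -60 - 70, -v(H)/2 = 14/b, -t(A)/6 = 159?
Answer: 438675214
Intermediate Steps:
t(A) = -954 (t(A) = -6*159 = -954)
v(H) = -4 (v(H) = -28/7 = -2*2 = -4)
g = 134/3 (g = 4/3 - (-60 - 70)/3 = 4/3 - 1/3*(-130) = 4/3 + 130/3 = 134/3 ≈ 44.667)
u = 438675210 (u = (-12600 - 954)*(-18395 - 13970) = -13554*(-32365) = 438675210)
O(z) = -4
u - O(g) = 438675210 - 1*(-4) = 438675210 + 4 = 438675214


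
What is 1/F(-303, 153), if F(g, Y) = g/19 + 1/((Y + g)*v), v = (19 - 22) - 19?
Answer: -62700/999881 ≈ -0.062707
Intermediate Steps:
v = -22 (v = -3 - 19 = -22)
F(g, Y) = -1/(22*(Y + g)) + g/19 (F(g, Y) = g/19 + 1/((Y + g)*(-22)) = g*(1/19) - 1/22/(Y + g) = g/19 - 1/(22*(Y + g)) = -1/(22*(Y + g)) + g/19)
1/F(-303, 153) = 1/((-1/22 + (1/19)*(-303)² + (1/19)*153*(-303))/(153 - 303)) = 1/((-1/22 + (1/19)*91809 - 46359/19)/(-150)) = 1/(-(-1/22 + 91809/19 - 46359/19)/150) = 1/(-1/150*999881/418) = 1/(-999881/62700) = -62700/999881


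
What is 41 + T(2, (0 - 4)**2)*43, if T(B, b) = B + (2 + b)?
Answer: 901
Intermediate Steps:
T(B, b) = 2 + B + b
41 + T(2, (0 - 4)**2)*43 = 41 + (2 + 2 + (0 - 4)**2)*43 = 41 + (2 + 2 + (-4)**2)*43 = 41 + (2 + 2 + 16)*43 = 41 + 20*43 = 41 + 860 = 901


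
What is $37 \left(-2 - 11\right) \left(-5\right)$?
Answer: $2405$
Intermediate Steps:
$37 \left(-2 - 11\right) \left(-5\right) = 37 \left(-13\right) \left(-5\right) = \left(-481\right) \left(-5\right) = 2405$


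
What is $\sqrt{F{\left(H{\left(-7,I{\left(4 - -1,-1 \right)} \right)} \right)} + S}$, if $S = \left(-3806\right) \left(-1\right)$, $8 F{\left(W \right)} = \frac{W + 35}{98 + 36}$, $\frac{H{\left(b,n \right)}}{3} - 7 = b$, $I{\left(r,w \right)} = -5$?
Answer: $\frac{\sqrt{273364489}}{268} \approx 61.693$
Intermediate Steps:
$H{\left(b,n \right)} = 21 + 3 b$
$F{\left(W \right)} = \frac{35}{1072} + \frac{W}{1072}$ ($F{\left(W \right)} = \frac{\left(W + 35\right) \frac{1}{98 + 36}}{8} = \frac{\left(35 + W\right) \frac{1}{134}}{8} = \frac{\frac{35}{134} + \frac{W}{134}}{8} = \frac{35}{1072} + \frac{W}{1072}$)
$S = 3806$
$\sqrt{F{\left(H{\left(-7,I{\left(4 - -1,-1 \right)} \right)} \right)} + S} = \sqrt{\left(\frac{35}{1072} + \frac{21 + 3 \left(-7\right)}{1072}\right) + 3806} = \sqrt{\left(\frac{35}{1072} + \frac{21 - 21}{1072}\right) + 3806} = \sqrt{\left(\frac{35}{1072} + \frac{1}{1072} \cdot 0\right) + 3806} = \sqrt{\left(\frac{35}{1072} + 0\right) + 3806} = \sqrt{\frac{35}{1072} + 3806} = \sqrt{\frac{4080067}{1072}} = \frac{\sqrt{273364489}}{268}$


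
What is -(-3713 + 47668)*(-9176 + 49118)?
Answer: -1755650610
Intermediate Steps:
-(-3713 + 47668)*(-9176 + 49118) = -43955*39942 = -1*1755650610 = -1755650610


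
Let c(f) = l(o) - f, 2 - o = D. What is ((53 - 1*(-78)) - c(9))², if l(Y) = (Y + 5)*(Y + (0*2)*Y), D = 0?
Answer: 15876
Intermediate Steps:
o = 2 (o = 2 - 1*0 = 2 + 0 = 2)
l(Y) = Y*(5 + Y) (l(Y) = (5 + Y)*(Y + 0*Y) = (5 + Y)*(Y + 0) = (5 + Y)*Y = Y*(5 + Y))
c(f) = 14 - f (c(f) = 2*(5 + 2) - f = 2*7 - f = 14 - f)
((53 - 1*(-78)) - c(9))² = ((53 - 1*(-78)) - (14 - 1*9))² = ((53 + 78) - (14 - 9))² = (131 - 1*5)² = (131 - 5)² = 126² = 15876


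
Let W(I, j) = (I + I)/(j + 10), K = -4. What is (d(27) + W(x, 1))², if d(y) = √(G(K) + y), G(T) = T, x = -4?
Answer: 2847/121 - 16*√23/11 ≈ 16.553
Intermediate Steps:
W(I, j) = 2*I/(10 + j) (W(I, j) = (2*I)/(10 + j) = 2*I/(10 + j))
d(y) = √(-4 + y)
(d(27) + W(x, 1))² = (√(-4 + 27) + 2*(-4)/(10 + 1))² = (√23 + 2*(-4)/11)² = (√23 + 2*(-4)*(1/11))² = (√23 - 8/11)² = (-8/11 + √23)²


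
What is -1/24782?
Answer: -1/24782 ≈ -4.0352e-5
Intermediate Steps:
-1/24782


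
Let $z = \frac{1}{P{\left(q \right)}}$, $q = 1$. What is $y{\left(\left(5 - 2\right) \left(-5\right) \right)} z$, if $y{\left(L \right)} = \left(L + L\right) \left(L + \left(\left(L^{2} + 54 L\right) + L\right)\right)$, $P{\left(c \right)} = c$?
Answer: $18450$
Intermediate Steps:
$y{\left(L \right)} = 2 L \left(L^{2} + 56 L\right)$ ($y{\left(L \right)} = 2 L \left(L + \left(L^{2} + 55 L\right)\right) = 2 L \left(L^{2} + 56 L\right)$)
$z = 1$ ($z = 1^{-1} = 1$)
$y{\left(\left(5 - 2\right) \left(-5\right) \right)} z = 2 \left(\left(5 - 2\right) \left(-5\right)\right)^{2} \left(56 + \left(5 - 2\right) \left(-5\right)\right) 1 = 2 \left(3 \left(-5\right)\right)^{2} \left(56 + 3 \left(-5\right)\right) 1 = 2 \left(-15\right)^{2} \left(56 - 15\right) 1 = 2 \cdot 225 \cdot 41 \cdot 1 = 18450 \cdot 1 = 18450$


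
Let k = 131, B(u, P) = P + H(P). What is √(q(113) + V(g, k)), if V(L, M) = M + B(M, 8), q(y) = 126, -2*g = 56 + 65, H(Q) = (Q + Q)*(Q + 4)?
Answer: √457 ≈ 21.378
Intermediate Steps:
H(Q) = 2*Q*(4 + Q) (H(Q) = (2*Q)*(4 + Q) = 2*Q*(4 + Q))
g = -121/2 (g = -(56 + 65)/2 = -½*121 = -121/2 ≈ -60.500)
B(u, P) = P + 2*P*(4 + P)
V(L, M) = 200 + M (V(L, M) = M + 8*(9 + 2*8) = M + 8*(9 + 16) = M + 8*25 = M + 200 = 200 + M)
√(q(113) + V(g, k)) = √(126 + (200 + 131)) = √(126 + 331) = √457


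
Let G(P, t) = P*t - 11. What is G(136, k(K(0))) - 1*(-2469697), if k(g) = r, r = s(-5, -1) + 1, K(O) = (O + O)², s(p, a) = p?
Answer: 2469142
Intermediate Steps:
K(O) = 4*O² (K(O) = (2*O)² = 4*O²)
r = -4 (r = -5 + 1 = -4)
k(g) = -4
G(P, t) = -11 + P*t
G(136, k(K(0))) - 1*(-2469697) = (-11 + 136*(-4)) - 1*(-2469697) = (-11 - 544) + 2469697 = -555 + 2469697 = 2469142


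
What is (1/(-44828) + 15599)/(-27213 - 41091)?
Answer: -233090657/1020643904 ≈ -0.22838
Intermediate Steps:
(1/(-44828) + 15599)/(-27213 - 41091) = (-1/44828 + 15599)/(-68304) = (699271971/44828)*(-1/68304) = -233090657/1020643904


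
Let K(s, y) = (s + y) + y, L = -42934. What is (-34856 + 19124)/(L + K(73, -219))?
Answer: 1748/4811 ≈ 0.36333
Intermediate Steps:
K(s, y) = s + 2*y
(-34856 + 19124)/(L + K(73, -219)) = (-34856 + 19124)/(-42934 + (73 + 2*(-219))) = -15732/(-42934 + (73 - 438)) = -15732/(-42934 - 365) = -15732/(-43299) = -15732*(-1/43299) = 1748/4811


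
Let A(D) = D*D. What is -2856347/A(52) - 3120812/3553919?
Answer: -781512657657/739215152 ≈ -1057.2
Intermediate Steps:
A(D) = D²
-2856347/A(52) - 3120812/3553919 = -2856347/(52²) - 3120812/3553919 = -2856347/2704 - 3120812*1/3553919 = -2856347*1/2704 - 3120812/3553919 = -219719/208 - 3120812/3553919 = -781512657657/739215152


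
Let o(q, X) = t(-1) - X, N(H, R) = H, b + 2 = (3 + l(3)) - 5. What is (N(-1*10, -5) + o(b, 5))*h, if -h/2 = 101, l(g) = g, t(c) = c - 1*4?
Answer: 4040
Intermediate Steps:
t(c) = -4 + c (t(c) = c - 4 = -4 + c)
b = -1 (b = -2 + ((3 + 3) - 5) = -2 + (6 - 5) = -2 + 1 = -1)
o(q, X) = -5 - X (o(q, X) = (-4 - 1) - X = -5 - X)
h = -202 (h = -2*101 = -202)
(N(-1*10, -5) + o(b, 5))*h = (-1*10 + (-5 - 1*5))*(-202) = (-10 + (-5 - 5))*(-202) = (-10 - 10)*(-202) = -20*(-202) = 4040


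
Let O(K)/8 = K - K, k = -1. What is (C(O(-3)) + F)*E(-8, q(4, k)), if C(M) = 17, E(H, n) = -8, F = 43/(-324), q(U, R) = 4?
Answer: -10930/81 ≈ -134.94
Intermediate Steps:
F = -43/324 (F = 43*(-1/324) = -43/324 ≈ -0.13272)
O(K) = 0 (O(K) = 8*(K - K) = 8*0 = 0)
(C(O(-3)) + F)*E(-8, q(4, k)) = (17 - 43/324)*(-8) = (5465/324)*(-8) = -10930/81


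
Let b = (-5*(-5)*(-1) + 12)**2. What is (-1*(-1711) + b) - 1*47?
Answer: 1833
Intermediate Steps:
b = 169 (b = (25*(-1) + 12)**2 = (-25 + 12)**2 = (-13)**2 = 169)
(-1*(-1711) + b) - 1*47 = (-1*(-1711) + 169) - 1*47 = (1711 + 169) - 47 = 1880 - 47 = 1833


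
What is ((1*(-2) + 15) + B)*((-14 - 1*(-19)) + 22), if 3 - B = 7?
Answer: 243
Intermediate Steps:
B = -4 (B = 3 - 1*7 = 3 - 7 = -4)
((1*(-2) + 15) + B)*((-14 - 1*(-19)) + 22) = ((1*(-2) + 15) - 4)*((-14 - 1*(-19)) + 22) = ((-2 + 15) - 4)*((-14 + 19) + 22) = (13 - 4)*(5 + 22) = 9*27 = 243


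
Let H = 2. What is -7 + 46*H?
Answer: 85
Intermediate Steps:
-7 + 46*H = -7 + 46*2 = -7 + 92 = 85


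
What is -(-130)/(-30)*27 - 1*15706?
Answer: -15823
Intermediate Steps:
-(-130)/(-30)*27 - 1*15706 = -(-130)*(-1)/30*27 - 15706 = -13*1/3*27 - 15706 = -13/3*27 - 15706 = -117 - 15706 = -15823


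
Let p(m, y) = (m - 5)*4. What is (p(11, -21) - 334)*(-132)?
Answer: 40920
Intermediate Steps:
p(m, y) = -20 + 4*m (p(m, y) = (-5 + m)*4 = -20 + 4*m)
(p(11, -21) - 334)*(-132) = ((-20 + 4*11) - 334)*(-132) = ((-20 + 44) - 334)*(-132) = (24 - 334)*(-132) = -310*(-132) = 40920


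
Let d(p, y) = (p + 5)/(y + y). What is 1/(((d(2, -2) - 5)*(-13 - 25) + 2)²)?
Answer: 4/267289 ≈ 1.4965e-5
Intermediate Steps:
d(p, y) = (5 + p)/(2*y) (d(p, y) = (5 + p)/((2*y)) = (5 + p)*(1/(2*y)) = (5 + p)/(2*y))
1/(((d(2, -2) - 5)*(-13 - 25) + 2)²) = 1/((((½)*(5 + 2)/(-2) - 5)*(-13 - 25) + 2)²) = 1/((((½)*(-½)*7 - 5)*(-38) + 2)²) = 1/(((-7/4 - 5)*(-38) + 2)²) = 1/((-27/4*(-38) + 2)²) = 1/((513/2 + 2)²) = 1/((517/2)²) = 1/(267289/4) = 4/267289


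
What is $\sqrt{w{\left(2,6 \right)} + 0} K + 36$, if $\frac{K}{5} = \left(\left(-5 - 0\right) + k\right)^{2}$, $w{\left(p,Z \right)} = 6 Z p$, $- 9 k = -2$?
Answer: $36 + \frac{18490 \sqrt{2}}{27} \approx 1004.5$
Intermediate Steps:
$k = \frac{2}{9}$ ($k = \left(- \frac{1}{9}\right) \left(-2\right) = \frac{2}{9} \approx 0.22222$)
$w{\left(p,Z \right)} = 6 Z p$
$K = \frac{9245}{81}$ ($K = 5 \left(\left(-5 - 0\right) + \frac{2}{9}\right)^{2} = 5 \left(\left(-5 + 0\right) + \frac{2}{9}\right)^{2} = 5 \left(-5 + \frac{2}{9}\right)^{2} = 5 \left(- \frac{43}{9}\right)^{2} = 5 \cdot \frac{1849}{81} = \frac{9245}{81} \approx 114.14$)
$\sqrt{w{\left(2,6 \right)} + 0} K + 36 = \sqrt{6 \cdot 6 \cdot 2 + 0} \cdot \frac{9245}{81} + 36 = \sqrt{72 + 0} \cdot \frac{9245}{81} + 36 = \sqrt{72} \cdot \frac{9245}{81} + 36 = 6 \sqrt{2} \cdot \frac{9245}{81} + 36 = \frac{18490 \sqrt{2}}{27} + 36 = 36 + \frac{18490 \sqrt{2}}{27}$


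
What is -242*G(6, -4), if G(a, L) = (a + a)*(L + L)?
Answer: 23232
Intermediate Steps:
G(a, L) = 4*L*a (G(a, L) = (2*a)*(2*L) = 4*L*a)
-242*G(6, -4) = -968*(-4)*6 = -242*(-96) = 23232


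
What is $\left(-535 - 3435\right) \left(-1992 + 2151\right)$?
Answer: $-631230$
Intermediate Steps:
$\left(-535 - 3435\right) \left(-1992 + 2151\right) = \left(-3970\right) 159 = -631230$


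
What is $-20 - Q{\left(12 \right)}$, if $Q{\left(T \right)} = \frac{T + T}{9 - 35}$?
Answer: $- \frac{248}{13} \approx -19.077$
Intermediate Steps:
$Q{\left(T \right)} = - \frac{T}{13}$ ($Q{\left(T \right)} = \frac{2 T}{-26} = 2 T \left(- \frac{1}{26}\right) = - \frac{T}{13}$)
$-20 - Q{\left(12 \right)} = -20 - \left(- \frac{1}{13}\right) 12 = -20 - - \frac{12}{13} = -20 + \frac{12}{13} = - \frac{248}{13}$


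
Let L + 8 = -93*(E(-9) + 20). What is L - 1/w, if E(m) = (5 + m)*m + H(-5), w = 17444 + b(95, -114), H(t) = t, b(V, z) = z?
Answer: -82334831/17330 ≈ -4751.0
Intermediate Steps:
w = 17330 (w = 17444 - 114 = 17330)
E(m) = -5 + m*(5 + m) (E(m) = (5 + m)*m - 5 = m*(5 + m) - 5 = -5 + m*(5 + m))
L = -4751 (L = -8 - 93*((-5 + (-9)² + 5*(-9)) + 20) = -8 - 93*((-5 + 81 - 45) + 20) = -8 - 93*(31 + 20) = -8 - 93*51 = -8 - 4743 = -4751)
L - 1/w = -4751 - 1/17330 = -82334831/17330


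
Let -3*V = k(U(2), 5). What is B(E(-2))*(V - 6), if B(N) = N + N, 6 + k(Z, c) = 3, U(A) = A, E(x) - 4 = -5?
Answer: 10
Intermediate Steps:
E(x) = -1 (E(x) = 4 - 5 = -1)
k(Z, c) = -3 (k(Z, c) = -6 + 3 = -3)
V = 1 (V = -1/3*(-3) = 1)
B(N) = 2*N
B(E(-2))*(V - 6) = (2*(-1))*(1 - 6) = -2*(-5) = 10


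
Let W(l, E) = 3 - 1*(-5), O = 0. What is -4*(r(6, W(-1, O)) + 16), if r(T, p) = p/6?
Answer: -208/3 ≈ -69.333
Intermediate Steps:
W(l, E) = 8 (W(l, E) = 3 + 5 = 8)
r(T, p) = p/6 (r(T, p) = p*(1/6) = p/6)
-4*(r(6, W(-1, O)) + 16) = -4*((1/6)*8 + 16) = -4*(4/3 + 16) = -4*52/3 = -208/3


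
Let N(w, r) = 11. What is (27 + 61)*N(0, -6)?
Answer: 968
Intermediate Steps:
(27 + 61)*N(0, -6) = (27 + 61)*11 = 88*11 = 968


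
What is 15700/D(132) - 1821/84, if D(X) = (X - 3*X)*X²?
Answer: -174537547/8049888 ≈ -21.682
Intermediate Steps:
D(X) = -2*X³ (D(X) = (-2*X)*X² = -2*X³)
15700/D(132) - 1821/84 = 15700/((-2*132³)) - 1821/84 = 15700/((-2*2299968)) - 1821*1/84 = 15700/(-4599936) - 607/28 = 15700*(-1/4599936) - 607/28 = -3925/1149984 - 607/28 = -174537547/8049888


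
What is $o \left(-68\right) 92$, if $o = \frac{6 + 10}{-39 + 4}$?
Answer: $\frac{100096}{35} \approx 2859.9$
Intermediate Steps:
$o = - \frac{16}{35}$ ($o = \frac{16}{-35} = 16 \left(- \frac{1}{35}\right) = - \frac{16}{35} \approx -0.45714$)
$o \left(-68\right) 92 = \left(- \frac{16}{35}\right) \left(-68\right) 92 = \frac{1088}{35} \cdot 92 = \frac{100096}{35}$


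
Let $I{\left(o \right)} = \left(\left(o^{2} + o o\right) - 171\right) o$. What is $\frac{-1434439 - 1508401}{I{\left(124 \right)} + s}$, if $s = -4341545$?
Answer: $\frac{2942840}{549501} \approx 5.3555$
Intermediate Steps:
$I{\left(o \right)} = o \left(-171 + 2 o^{2}\right)$ ($I{\left(o \right)} = \left(\left(o^{2} + o^{2}\right) - 171\right) o = \left(2 o^{2} - 171\right) o = \left(-171 + 2 o^{2}\right) o = o \left(-171 + 2 o^{2}\right)$)
$\frac{-1434439 - 1508401}{I{\left(124 \right)} + s} = \frac{-1434439 - 1508401}{124 \left(-171 + 2 \cdot 124^{2}\right) - 4341545} = - \frac{2942840}{124 \left(-171 + 2 \cdot 15376\right) - 4341545} = - \frac{2942840}{124 \left(-171 + 30752\right) - 4341545} = - \frac{2942840}{124 \cdot 30581 - 4341545} = - \frac{2942840}{3792044 - 4341545} = - \frac{2942840}{-549501} = \left(-2942840\right) \left(- \frac{1}{549501}\right) = \frac{2942840}{549501}$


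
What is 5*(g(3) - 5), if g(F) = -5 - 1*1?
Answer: -55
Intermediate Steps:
g(F) = -6 (g(F) = -5 - 1 = -6)
5*(g(3) - 5) = 5*(-6 - 5) = 5*(-11) = -55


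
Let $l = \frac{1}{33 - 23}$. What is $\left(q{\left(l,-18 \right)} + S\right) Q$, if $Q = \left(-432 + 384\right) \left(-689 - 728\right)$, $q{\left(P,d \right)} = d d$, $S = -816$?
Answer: $-33463872$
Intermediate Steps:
$l = \frac{1}{10} \approx 0.1$
$q{\left(P,d \right)} = d^{2}$
$Q = 68016$ ($Q = \left(-48\right) \left(-1417\right) = 68016$)
$\left(q{\left(l,-18 \right)} + S\right) Q = \left(\left(-18\right)^{2} - 816\right) 68016 = \left(324 - 816\right) 68016 = \left(-492\right) 68016 = -33463872$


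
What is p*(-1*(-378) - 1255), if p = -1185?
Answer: 1039245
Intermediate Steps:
p*(-1*(-378) - 1255) = -1185*(-1*(-378) - 1255) = -1185*(378 - 1255) = -1185*(-877) = 1039245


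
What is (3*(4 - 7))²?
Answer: 81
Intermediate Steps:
(3*(4 - 7))² = (3*(-3))² = (-9)² = 81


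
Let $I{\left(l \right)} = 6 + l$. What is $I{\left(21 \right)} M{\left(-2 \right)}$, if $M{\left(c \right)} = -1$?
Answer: $-27$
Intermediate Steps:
$I{\left(21 \right)} M{\left(-2 \right)} = \left(6 + 21\right) \left(-1\right) = 27 \left(-1\right) = -27$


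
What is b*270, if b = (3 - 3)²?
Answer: 0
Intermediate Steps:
b = 0 (b = 0² = 0)
b*270 = 0*270 = 0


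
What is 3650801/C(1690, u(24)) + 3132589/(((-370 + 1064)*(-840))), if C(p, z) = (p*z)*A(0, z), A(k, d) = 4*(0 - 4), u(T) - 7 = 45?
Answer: -81661771151/10246104960 ≈ -7.9700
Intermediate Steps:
u(T) = 52 (u(T) = 7 + 45 = 52)
A(k, d) = -16 (A(k, d) = 4*(-4) = -16)
C(p, z) = -16*p*z (C(p, z) = (p*z)*(-16) = -16*p*z)
3650801/C(1690, u(24)) + 3132589/(((-370 + 1064)*(-840))) = 3650801/((-16*1690*52)) + 3132589/(((-370 + 1064)*(-840))) = 3650801/(-1406080) + 3132589/((694*(-840))) = 3650801*(-1/1406080) + 3132589/(-582960) = -3650801/1406080 + 3132589*(-1/582960) = -3650801/1406080 - 3132589/582960 = -81661771151/10246104960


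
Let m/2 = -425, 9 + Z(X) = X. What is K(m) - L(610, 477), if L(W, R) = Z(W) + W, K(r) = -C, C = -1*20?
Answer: -1191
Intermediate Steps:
Z(X) = -9 + X
C = -20
m = -850 (m = 2*(-425) = -850)
K(r) = 20 (K(r) = -1*(-20) = 20)
L(W, R) = -9 + 2*W (L(W, R) = (-9 + W) + W = -9 + 2*W)
K(m) - L(610, 477) = 20 - (-9 + 2*610) = 20 - (-9 + 1220) = 20 - 1*1211 = 20 - 1211 = -1191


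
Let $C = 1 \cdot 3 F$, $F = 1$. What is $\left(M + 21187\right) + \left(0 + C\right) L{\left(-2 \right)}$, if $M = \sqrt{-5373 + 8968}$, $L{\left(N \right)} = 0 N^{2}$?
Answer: $21187 + \sqrt{3595} \approx 21247.0$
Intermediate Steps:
$L{\left(N \right)} = 0$
$C = 3$ ($C = 1 \cdot 3 \cdot 1 = 3 \cdot 1 = 3$)
$M = \sqrt{3595} \approx 59.958$
$\left(M + 21187\right) + \left(0 + C\right) L{\left(-2 \right)} = \left(\sqrt{3595} + 21187\right) + \left(0 + 3\right) 0 = \left(21187 + \sqrt{3595}\right) + 3 \cdot 0 = \left(21187 + \sqrt{3595}\right) + 0 = 21187 + \sqrt{3595}$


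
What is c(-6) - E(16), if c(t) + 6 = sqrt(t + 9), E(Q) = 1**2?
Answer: -7 + sqrt(3) ≈ -5.2680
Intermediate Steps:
E(Q) = 1
c(t) = -6 + sqrt(9 + t) (c(t) = -6 + sqrt(t + 9) = -6 + sqrt(9 + t))
c(-6) - E(16) = (-6 + sqrt(9 - 6)) - 1*1 = (-6 + sqrt(3)) - 1 = -7 + sqrt(3)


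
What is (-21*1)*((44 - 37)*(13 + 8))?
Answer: -3087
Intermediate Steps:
(-21*1)*((44 - 37)*(13 + 8)) = -147*21 = -21*147 = -3087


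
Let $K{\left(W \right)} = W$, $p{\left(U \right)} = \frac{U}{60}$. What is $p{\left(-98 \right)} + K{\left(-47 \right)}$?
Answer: $- \frac{1459}{30} \approx -48.633$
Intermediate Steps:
$p{\left(U \right)} = \frac{U}{60}$ ($p{\left(U \right)} = U \frac{1}{60} = \frac{U}{60}$)
$p{\left(-98 \right)} + K{\left(-47 \right)} = \frac{1}{60} \left(-98\right) - 47 = - \frac{49}{30} - 47 = - \frac{1459}{30}$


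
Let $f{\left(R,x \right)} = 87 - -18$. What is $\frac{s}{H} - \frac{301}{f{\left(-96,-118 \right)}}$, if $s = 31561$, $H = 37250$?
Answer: $- \frac{225667}{111750} \approx -2.0194$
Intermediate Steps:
$f{\left(R,x \right)} = 105$ ($f{\left(R,x \right)} = 87 + 18 = 105$)
$\frac{s}{H} - \frac{301}{f{\left(-96,-118 \right)}} = \frac{31561}{37250} - \frac{301}{105} = 31561 \cdot \frac{1}{37250} - \frac{43}{15} = \frac{31561}{37250} - \frac{43}{15} = - \frac{225667}{111750}$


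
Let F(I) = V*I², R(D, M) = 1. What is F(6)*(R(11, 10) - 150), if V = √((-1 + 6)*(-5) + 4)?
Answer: -5364*I*√21 ≈ -24581.0*I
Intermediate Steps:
V = I*√21 (V = √(5*(-5) + 4) = √(-25 + 4) = √(-21) = I*√21 ≈ 4.5826*I)
F(I) = I*√21*I² (F(I) = (I*√21)*I² = I*√21*I²)
F(6)*(R(11, 10) - 150) = (I*√21*6²)*(1 - 150) = (I*√21*36)*(-149) = (36*I*√21)*(-149) = -5364*I*√21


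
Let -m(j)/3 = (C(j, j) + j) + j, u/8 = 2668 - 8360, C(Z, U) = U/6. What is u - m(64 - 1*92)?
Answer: -45718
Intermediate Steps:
C(Z, U) = U/6 (C(Z, U) = U*(⅙) = U/6)
u = -45536 (u = 8*(2668 - 8360) = 8*(-5692) = -45536)
m(j) = -13*j/2 (m(j) = -3*((j/6 + j) + j) = -3*(7*j/6 + j) = -13*j/2)
u - m(64 - 1*92) = -45536 - (-13)*(64 - 1*92)/2 = -45536 - (-13)*(64 - 92)/2 = -45536 - (-13)*(-28)/2 = -45536 - 1*182 = -45536 - 182 = -45718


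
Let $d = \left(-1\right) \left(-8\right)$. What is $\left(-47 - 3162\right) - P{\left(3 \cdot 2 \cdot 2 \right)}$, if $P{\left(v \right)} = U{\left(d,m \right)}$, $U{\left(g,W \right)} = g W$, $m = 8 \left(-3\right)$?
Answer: $-3017$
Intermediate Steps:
$m = -24$
$d = 8$
$U{\left(g,W \right)} = W g$
$P{\left(v \right)} = -192$ ($P{\left(v \right)} = \left(-24\right) 8 = -192$)
$\left(-47 - 3162\right) - P{\left(3 \cdot 2 \cdot 2 \right)} = \left(-47 - 3162\right) - -192 = \left(-47 - 3162\right) + 192 = -3209 + 192 = -3017$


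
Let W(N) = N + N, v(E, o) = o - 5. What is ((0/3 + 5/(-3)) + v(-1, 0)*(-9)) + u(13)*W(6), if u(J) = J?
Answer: 598/3 ≈ 199.33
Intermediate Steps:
v(E, o) = -5 + o
W(N) = 2*N
((0/3 + 5/(-3)) + v(-1, 0)*(-9)) + u(13)*W(6) = ((0/3 + 5/(-3)) + (-5 + 0)*(-9)) + 13*(2*6) = ((0*(⅓) + 5*(-⅓)) - 5*(-9)) + 13*12 = ((0 - 5/3) + 45) + 156 = (-5/3 + 45) + 156 = 130/3 + 156 = 598/3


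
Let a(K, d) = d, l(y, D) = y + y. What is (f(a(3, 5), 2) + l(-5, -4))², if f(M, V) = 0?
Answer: 100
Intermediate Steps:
l(y, D) = 2*y
(f(a(3, 5), 2) + l(-5, -4))² = (0 + 2*(-5))² = (0 - 10)² = (-10)² = 100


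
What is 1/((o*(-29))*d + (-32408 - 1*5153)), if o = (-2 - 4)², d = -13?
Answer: -1/23989 ≈ -4.1686e-5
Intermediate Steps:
o = 36 (o = (-6)² = 36)
1/((o*(-29))*d + (-32408 - 1*5153)) = 1/((36*(-29))*(-13) + (-32408 - 1*5153)) = 1/(-1044*(-13) + (-32408 - 5153)) = 1/(13572 - 37561) = 1/(-23989) = -1/23989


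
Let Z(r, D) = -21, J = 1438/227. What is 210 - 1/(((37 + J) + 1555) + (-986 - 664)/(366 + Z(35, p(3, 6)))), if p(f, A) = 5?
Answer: 1747181339/8319936 ≈ 210.00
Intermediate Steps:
J = 1438/227 (J = 1438*(1/227) = 1438/227 ≈ 6.3348)
210 - 1/(((37 + J) + 1555) + (-986 - 664)/(366 + Z(35, p(3, 6)))) = 210 - 1/(((37 + 1438/227) + 1555) + (-986 - 664)/(366 - 21)) = 210 - 1/((9837/227 + 1555) - 1650/345) = 210 - 1/(362822/227 - 1650*1/345) = 210 - 1/(362822/227 - 110/23) = 210 - 1/8319936/5221 = 210 - 1*5221/8319936 = 210 - 5221/8319936 = 1747181339/8319936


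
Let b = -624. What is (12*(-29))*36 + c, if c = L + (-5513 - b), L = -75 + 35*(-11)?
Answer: -17877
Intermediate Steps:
L = -460 (L = -75 - 385 = -460)
c = -5349 (c = -460 + (-5513 - 1*(-624)) = -460 + (-5513 + 624) = -460 - 4889 = -5349)
(12*(-29))*36 + c = (12*(-29))*36 - 5349 = -348*36 - 5349 = -12528 - 5349 = -17877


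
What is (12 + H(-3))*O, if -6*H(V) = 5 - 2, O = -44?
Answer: -506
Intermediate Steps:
H(V) = -1/2 (H(V) = -(5 - 2)/6 = -1/6*3 = -1/2)
(12 + H(-3))*O = (12 - 1/2)*(-44) = (23/2)*(-44) = -506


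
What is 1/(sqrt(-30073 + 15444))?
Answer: -I*sqrt(14629)/14629 ≈ -0.0082678*I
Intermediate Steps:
1/(sqrt(-30073 + 15444)) = 1/(sqrt(-14629)) = 1/(I*sqrt(14629)) = -I*sqrt(14629)/14629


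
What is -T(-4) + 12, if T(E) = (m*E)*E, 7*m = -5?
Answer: 164/7 ≈ 23.429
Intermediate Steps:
m = -5/7 (m = (⅐)*(-5) = -5/7 ≈ -0.71429)
T(E) = -5*E²/7 (T(E) = (-5*E/7)*E = -5*E²/7)
-T(-4) + 12 = -(-5)*(-4)²/7 + 12 = -(-5)*16/7 + 12 = -1*(-80/7) + 12 = 80/7 + 12 = 164/7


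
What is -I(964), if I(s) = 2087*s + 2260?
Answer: -2014128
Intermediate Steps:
I(s) = 2260 + 2087*s
-I(964) = -(2260 + 2087*964) = -(2260 + 2011868) = -1*2014128 = -2014128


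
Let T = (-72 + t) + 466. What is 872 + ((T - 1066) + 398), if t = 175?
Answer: 773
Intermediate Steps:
T = 569 (T = (-72 + 175) + 466 = 103 + 466 = 569)
872 + ((T - 1066) + 398) = 872 + ((569 - 1066) + 398) = 872 + (-497 + 398) = 872 - 99 = 773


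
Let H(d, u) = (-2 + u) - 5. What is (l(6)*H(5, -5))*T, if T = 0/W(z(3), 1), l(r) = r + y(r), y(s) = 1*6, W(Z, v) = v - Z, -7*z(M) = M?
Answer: 0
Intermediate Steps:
z(M) = -M/7
y(s) = 6
H(d, u) = -7 + u
l(r) = 6 + r (l(r) = r + 6 = 6 + r)
T = 0 (T = 0/(1 - (-1)*3/7) = 0/(1 - 1*(-3/7)) = 0/(1 + 3/7) = 0/(10/7) = 0*(7/10) = 0)
(l(6)*H(5, -5))*T = ((6 + 6)*(-7 - 5))*0 = (12*(-12))*0 = -144*0 = 0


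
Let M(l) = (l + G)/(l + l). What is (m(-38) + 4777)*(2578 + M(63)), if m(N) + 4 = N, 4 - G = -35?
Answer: 256423925/21 ≈ 1.2211e+7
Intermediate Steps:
G = 39 (G = 4 - 1*(-35) = 4 + 35 = 39)
m(N) = -4 + N
M(l) = (39 + l)/(2*l) (M(l) = (l + 39)/(l + l) = (39 + l)/((2*l)) = (39 + l)*(1/(2*l)) = (39 + l)/(2*l))
(m(-38) + 4777)*(2578 + M(63)) = ((-4 - 38) + 4777)*(2578 + (½)*(39 + 63)/63) = (-42 + 4777)*(2578 + (½)*(1/63)*102) = 4735*(2578 + 17/21) = 4735*(54155/21) = 256423925/21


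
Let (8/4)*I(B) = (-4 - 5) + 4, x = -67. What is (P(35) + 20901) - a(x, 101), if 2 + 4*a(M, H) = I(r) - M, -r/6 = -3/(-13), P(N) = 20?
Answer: 167243/8 ≈ 20905.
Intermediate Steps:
r = -18/13 (r = -(-18)/(-13) = -(-18)*(-1)/13 = -6*3/13 = -18/13 ≈ -1.3846)
I(B) = -5/2 (I(B) = ((-4 - 5) + 4)/2 = (-9 + 4)/2 = (1/2)*(-5) = -5/2)
a(M, H) = -9/8 - M/4 (a(M, H) = -1/2 + (-5/2 - M)/4 = -1/2 + (-5/8 - M/4) = -9/8 - M/4)
(P(35) + 20901) - a(x, 101) = (20 + 20901) - (-9/8 - 1/4*(-67)) = 20921 - (-9/8 + 67/4) = 20921 - 1*125/8 = 20921 - 125/8 = 167243/8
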